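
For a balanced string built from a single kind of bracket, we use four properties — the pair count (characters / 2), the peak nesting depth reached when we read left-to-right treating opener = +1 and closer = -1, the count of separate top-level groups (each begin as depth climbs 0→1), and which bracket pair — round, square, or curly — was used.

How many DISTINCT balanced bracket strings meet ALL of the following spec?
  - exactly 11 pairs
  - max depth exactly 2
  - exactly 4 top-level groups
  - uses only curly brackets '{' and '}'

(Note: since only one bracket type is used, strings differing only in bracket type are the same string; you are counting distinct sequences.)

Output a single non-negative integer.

Answer: 120

Derivation:
Spec: pairs=11 depth=2 groups=4
Count(depth <= 2) = 120
Count(depth <= 1) = 0
Count(depth == 2) = 120 - 0 = 120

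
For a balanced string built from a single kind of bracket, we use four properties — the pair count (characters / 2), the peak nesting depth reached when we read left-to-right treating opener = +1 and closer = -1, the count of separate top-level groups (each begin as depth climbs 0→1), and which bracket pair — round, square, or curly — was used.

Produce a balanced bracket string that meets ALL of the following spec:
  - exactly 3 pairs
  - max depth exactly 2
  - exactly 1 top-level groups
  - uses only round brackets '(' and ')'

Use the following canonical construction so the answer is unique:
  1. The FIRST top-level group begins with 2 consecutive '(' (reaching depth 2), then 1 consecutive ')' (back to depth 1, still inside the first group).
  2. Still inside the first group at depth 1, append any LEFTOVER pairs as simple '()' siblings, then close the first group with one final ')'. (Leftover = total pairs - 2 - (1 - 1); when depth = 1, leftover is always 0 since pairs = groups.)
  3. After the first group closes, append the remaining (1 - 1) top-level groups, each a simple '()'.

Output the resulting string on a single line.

Spec: pairs=3 depth=2 groups=1
Leftover pairs = 3 - 2 - (1-1) = 1
First group: deep chain of depth 2 + 1 sibling pairs
Remaining 0 groups: simple '()' each

Answer: (()())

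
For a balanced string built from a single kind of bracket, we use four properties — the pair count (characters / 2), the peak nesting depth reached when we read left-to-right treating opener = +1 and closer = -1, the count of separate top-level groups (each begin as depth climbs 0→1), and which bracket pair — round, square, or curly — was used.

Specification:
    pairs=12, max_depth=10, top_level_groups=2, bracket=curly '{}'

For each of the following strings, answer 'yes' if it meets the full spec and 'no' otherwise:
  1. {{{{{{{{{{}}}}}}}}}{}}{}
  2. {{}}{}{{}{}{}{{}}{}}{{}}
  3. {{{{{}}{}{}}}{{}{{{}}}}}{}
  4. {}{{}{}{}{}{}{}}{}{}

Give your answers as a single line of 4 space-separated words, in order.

Answer: yes no no no

Derivation:
String 1 '{{{{{{{{{{}}}}}}}}}{}}{}': depth seq [1 2 3 4 5 6 7 8 9 10 9 8 7 6 5 4 3 2 1 2 1 0 1 0]
  -> pairs=12 depth=10 groups=2 -> yes
String 2 '{{}}{}{{}{}{}{{}}{}}{{}}': depth seq [1 2 1 0 1 0 1 2 1 2 1 2 1 2 3 2 1 2 1 0 1 2 1 0]
  -> pairs=12 depth=3 groups=4 -> no
String 3 '{{{{{}}{}{}}}{{}{{{}}}}}{}': depth seq [1 2 3 4 5 4 3 4 3 4 3 2 1 2 3 2 3 4 5 4 3 2 1 0 1 0]
  -> pairs=13 depth=5 groups=2 -> no
String 4 '{}{{}{}{}{}{}{}}{}{}': depth seq [1 0 1 2 1 2 1 2 1 2 1 2 1 2 1 0 1 0 1 0]
  -> pairs=10 depth=2 groups=4 -> no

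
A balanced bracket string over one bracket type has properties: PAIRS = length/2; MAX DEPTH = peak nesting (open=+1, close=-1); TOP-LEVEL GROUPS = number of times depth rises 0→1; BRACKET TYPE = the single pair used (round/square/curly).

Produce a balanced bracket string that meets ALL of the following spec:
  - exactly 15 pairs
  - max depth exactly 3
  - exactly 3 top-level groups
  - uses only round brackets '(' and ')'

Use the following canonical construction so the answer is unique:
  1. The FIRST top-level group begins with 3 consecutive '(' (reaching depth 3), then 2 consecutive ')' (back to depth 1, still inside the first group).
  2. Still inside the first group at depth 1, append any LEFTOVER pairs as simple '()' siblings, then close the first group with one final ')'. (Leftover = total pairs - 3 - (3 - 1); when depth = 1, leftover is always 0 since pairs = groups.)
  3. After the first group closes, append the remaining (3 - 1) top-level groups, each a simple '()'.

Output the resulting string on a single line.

Spec: pairs=15 depth=3 groups=3
Leftover pairs = 15 - 3 - (3-1) = 10
First group: deep chain of depth 3 + 10 sibling pairs
Remaining 2 groups: simple '()' each

Answer: ((())()()()()()()()()()())()()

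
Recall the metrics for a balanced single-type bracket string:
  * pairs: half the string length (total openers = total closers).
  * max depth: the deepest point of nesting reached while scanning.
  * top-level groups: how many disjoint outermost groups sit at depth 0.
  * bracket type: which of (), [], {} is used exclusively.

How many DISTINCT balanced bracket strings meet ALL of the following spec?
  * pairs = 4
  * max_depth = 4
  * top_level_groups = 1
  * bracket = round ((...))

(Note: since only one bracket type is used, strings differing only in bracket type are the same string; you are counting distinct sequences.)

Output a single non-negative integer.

Spec: pairs=4 depth=4 groups=1
Count(depth <= 4) = 5
Count(depth <= 3) = 4
Count(depth == 4) = 5 - 4 = 1

Answer: 1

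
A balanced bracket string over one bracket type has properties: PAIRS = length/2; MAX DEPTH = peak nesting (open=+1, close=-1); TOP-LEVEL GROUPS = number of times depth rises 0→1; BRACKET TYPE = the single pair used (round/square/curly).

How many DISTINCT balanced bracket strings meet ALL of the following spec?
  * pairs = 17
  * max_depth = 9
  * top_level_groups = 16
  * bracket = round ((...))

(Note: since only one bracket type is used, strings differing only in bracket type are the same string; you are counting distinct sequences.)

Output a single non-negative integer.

Spec: pairs=17 depth=9 groups=16
Count(depth <= 9) = 16
Count(depth <= 8) = 16
Count(depth == 9) = 16 - 16 = 0

Answer: 0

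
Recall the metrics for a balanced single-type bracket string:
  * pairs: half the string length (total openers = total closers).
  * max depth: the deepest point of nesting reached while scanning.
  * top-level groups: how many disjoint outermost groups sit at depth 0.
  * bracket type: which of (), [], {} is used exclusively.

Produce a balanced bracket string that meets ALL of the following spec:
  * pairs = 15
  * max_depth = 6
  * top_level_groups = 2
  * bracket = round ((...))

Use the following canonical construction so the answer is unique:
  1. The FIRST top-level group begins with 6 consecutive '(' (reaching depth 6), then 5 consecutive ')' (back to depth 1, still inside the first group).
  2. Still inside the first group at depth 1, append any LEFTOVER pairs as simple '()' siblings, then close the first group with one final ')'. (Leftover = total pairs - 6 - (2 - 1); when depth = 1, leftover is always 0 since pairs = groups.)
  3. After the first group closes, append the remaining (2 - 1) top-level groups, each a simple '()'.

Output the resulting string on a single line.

Spec: pairs=15 depth=6 groups=2
Leftover pairs = 15 - 6 - (2-1) = 8
First group: deep chain of depth 6 + 8 sibling pairs
Remaining 1 groups: simple '()' each

Answer: (((((()))))()()()()()()()())()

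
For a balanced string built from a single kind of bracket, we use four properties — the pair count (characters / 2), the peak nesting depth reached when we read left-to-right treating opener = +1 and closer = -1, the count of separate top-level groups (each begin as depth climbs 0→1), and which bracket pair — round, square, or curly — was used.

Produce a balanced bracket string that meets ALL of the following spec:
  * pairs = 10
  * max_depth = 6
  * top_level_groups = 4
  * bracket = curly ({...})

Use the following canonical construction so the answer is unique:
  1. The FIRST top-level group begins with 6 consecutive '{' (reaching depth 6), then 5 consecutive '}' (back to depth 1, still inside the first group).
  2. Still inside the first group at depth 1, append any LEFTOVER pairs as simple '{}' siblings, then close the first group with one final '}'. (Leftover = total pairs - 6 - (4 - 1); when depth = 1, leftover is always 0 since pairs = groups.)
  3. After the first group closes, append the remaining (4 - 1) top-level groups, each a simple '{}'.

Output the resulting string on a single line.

Spec: pairs=10 depth=6 groups=4
Leftover pairs = 10 - 6 - (4-1) = 1
First group: deep chain of depth 6 + 1 sibling pairs
Remaining 3 groups: simple '{}' each

Answer: {{{{{{}}}}}{}}{}{}{}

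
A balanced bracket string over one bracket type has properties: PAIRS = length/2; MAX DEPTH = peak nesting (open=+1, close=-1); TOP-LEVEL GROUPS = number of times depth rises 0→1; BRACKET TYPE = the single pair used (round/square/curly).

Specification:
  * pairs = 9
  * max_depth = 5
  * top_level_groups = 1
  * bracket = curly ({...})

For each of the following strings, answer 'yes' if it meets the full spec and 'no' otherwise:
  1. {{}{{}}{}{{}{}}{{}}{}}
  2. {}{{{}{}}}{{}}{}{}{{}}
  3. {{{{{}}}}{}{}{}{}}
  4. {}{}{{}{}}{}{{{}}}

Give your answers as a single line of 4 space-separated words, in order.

Answer: no no yes no

Derivation:
String 1 '{{}{{}}{}{{}{}}{{}}{}}': depth seq [1 2 1 2 3 2 1 2 1 2 3 2 3 2 1 2 3 2 1 2 1 0]
  -> pairs=11 depth=3 groups=1 -> no
String 2 '{}{{{}{}}}{{}}{}{}{{}}': depth seq [1 0 1 2 3 2 3 2 1 0 1 2 1 0 1 0 1 0 1 2 1 0]
  -> pairs=11 depth=3 groups=6 -> no
String 3 '{{{{{}}}}{}{}{}{}}': depth seq [1 2 3 4 5 4 3 2 1 2 1 2 1 2 1 2 1 0]
  -> pairs=9 depth=5 groups=1 -> yes
String 4 '{}{}{{}{}}{}{{{}}}': depth seq [1 0 1 0 1 2 1 2 1 0 1 0 1 2 3 2 1 0]
  -> pairs=9 depth=3 groups=5 -> no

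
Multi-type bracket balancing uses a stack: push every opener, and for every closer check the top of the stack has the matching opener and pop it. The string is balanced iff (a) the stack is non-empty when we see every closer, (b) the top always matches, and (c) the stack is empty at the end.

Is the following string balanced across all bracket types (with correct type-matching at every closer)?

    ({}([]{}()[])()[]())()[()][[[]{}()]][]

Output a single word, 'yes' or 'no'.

Answer: yes

Derivation:
pos 0: push '('; stack = (
pos 1: push '{'; stack = ({
pos 2: '}' matches '{'; pop; stack = (
pos 3: push '('; stack = ((
pos 4: push '['; stack = (([
pos 5: ']' matches '['; pop; stack = ((
pos 6: push '{'; stack = (({
pos 7: '}' matches '{'; pop; stack = ((
pos 8: push '('; stack = (((
pos 9: ')' matches '('; pop; stack = ((
pos 10: push '['; stack = (([
pos 11: ']' matches '['; pop; stack = ((
pos 12: ')' matches '('; pop; stack = (
pos 13: push '('; stack = ((
pos 14: ')' matches '('; pop; stack = (
pos 15: push '['; stack = ([
pos 16: ']' matches '['; pop; stack = (
pos 17: push '('; stack = ((
pos 18: ')' matches '('; pop; stack = (
pos 19: ')' matches '('; pop; stack = (empty)
pos 20: push '('; stack = (
pos 21: ')' matches '('; pop; stack = (empty)
pos 22: push '['; stack = [
pos 23: push '('; stack = [(
pos 24: ')' matches '('; pop; stack = [
pos 25: ']' matches '['; pop; stack = (empty)
pos 26: push '['; stack = [
pos 27: push '['; stack = [[
pos 28: push '['; stack = [[[
pos 29: ']' matches '['; pop; stack = [[
pos 30: push '{'; stack = [[{
pos 31: '}' matches '{'; pop; stack = [[
pos 32: push '('; stack = [[(
pos 33: ')' matches '('; pop; stack = [[
pos 34: ']' matches '['; pop; stack = [
pos 35: ']' matches '['; pop; stack = (empty)
pos 36: push '['; stack = [
pos 37: ']' matches '['; pop; stack = (empty)
end: stack empty → VALID
Verdict: properly nested → yes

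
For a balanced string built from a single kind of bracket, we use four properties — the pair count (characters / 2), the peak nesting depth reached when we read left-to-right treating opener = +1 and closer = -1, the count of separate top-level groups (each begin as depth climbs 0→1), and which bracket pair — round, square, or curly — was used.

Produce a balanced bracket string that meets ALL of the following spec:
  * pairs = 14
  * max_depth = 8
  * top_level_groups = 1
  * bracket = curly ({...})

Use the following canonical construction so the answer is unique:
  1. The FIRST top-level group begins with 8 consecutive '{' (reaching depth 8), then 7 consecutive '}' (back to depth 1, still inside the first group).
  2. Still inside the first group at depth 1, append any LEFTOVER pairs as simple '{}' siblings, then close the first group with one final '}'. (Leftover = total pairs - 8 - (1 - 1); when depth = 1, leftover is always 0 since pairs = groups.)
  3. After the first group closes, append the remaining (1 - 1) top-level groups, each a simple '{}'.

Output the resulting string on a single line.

Spec: pairs=14 depth=8 groups=1
Leftover pairs = 14 - 8 - (1-1) = 6
First group: deep chain of depth 8 + 6 sibling pairs
Remaining 0 groups: simple '{}' each

Answer: {{{{{{{{}}}}}}}{}{}{}{}{}{}}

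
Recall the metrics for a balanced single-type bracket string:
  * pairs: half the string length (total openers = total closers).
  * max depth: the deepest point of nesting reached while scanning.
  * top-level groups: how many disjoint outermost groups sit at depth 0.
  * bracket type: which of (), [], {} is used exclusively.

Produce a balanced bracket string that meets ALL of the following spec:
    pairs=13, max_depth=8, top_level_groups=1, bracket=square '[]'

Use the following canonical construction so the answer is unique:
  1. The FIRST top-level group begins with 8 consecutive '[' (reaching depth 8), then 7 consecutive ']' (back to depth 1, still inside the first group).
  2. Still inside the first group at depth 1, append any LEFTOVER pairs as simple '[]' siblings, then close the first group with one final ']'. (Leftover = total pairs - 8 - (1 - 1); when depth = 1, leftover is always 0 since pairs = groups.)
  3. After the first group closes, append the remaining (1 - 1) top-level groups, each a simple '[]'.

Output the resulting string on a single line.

Answer: [[[[[[[[]]]]]]][][][][][]]

Derivation:
Spec: pairs=13 depth=8 groups=1
Leftover pairs = 13 - 8 - (1-1) = 5
First group: deep chain of depth 8 + 5 sibling pairs
Remaining 0 groups: simple '[]' each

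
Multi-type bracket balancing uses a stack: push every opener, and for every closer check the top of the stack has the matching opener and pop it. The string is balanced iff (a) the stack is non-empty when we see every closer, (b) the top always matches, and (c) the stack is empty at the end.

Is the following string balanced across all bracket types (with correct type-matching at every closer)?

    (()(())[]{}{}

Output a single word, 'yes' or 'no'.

Answer: no

Derivation:
pos 0: push '('; stack = (
pos 1: push '('; stack = ((
pos 2: ')' matches '('; pop; stack = (
pos 3: push '('; stack = ((
pos 4: push '('; stack = (((
pos 5: ')' matches '('; pop; stack = ((
pos 6: ')' matches '('; pop; stack = (
pos 7: push '['; stack = ([
pos 8: ']' matches '['; pop; stack = (
pos 9: push '{'; stack = ({
pos 10: '}' matches '{'; pop; stack = (
pos 11: push '{'; stack = ({
pos 12: '}' matches '{'; pop; stack = (
end: stack still non-empty (() → INVALID
Verdict: unclosed openers at end: ( → no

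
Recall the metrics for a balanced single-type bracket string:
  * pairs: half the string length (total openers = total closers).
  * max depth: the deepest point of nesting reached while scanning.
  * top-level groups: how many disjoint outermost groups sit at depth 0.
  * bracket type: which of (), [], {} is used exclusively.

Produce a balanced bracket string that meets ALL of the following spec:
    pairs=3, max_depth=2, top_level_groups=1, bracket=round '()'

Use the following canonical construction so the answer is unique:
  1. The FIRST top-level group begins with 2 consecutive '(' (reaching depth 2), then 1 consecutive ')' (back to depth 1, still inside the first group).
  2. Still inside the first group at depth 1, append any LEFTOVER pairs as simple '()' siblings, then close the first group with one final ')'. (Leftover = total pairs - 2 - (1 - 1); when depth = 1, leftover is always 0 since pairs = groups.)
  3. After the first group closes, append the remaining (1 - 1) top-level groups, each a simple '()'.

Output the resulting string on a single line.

Answer: (()())

Derivation:
Spec: pairs=3 depth=2 groups=1
Leftover pairs = 3 - 2 - (1-1) = 1
First group: deep chain of depth 2 + 1 sibling pairs
Remaining 0 groups: simple '()' each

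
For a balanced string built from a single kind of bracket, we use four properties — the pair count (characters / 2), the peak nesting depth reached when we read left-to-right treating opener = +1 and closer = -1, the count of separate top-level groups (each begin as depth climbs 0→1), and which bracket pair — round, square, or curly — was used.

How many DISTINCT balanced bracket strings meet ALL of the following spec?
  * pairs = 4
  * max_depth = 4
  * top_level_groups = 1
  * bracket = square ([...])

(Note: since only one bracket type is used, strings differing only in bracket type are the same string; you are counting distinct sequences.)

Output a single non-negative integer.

Answer: 1

Derivation:
Spec: pairs=4 depth=4 groups=1
Count(depth <= 4) = 5
Count(depth <= 3) = 4
Count(depth == 4) = 5 - 4 = 1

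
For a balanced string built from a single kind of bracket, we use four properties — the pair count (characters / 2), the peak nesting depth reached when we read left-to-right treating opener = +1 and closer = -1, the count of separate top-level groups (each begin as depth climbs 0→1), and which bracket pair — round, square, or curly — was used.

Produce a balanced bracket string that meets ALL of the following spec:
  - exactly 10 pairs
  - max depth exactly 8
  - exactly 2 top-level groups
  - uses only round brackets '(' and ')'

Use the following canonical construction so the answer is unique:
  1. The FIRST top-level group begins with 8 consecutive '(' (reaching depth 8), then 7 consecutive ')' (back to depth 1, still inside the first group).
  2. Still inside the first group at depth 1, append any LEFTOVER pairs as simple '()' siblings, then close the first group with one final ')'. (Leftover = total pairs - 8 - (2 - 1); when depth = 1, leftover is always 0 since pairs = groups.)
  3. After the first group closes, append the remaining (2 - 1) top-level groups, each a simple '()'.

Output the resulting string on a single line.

Spec: pairs=10 depth=8 groups=2
Leftover pairs = 10 - 8 - (2-1) = 1
First group: deep chain of depth 8 + 1 sibling pairs
Remaining 1 groups: simple '()' each

Answer: (((((((()))))))())()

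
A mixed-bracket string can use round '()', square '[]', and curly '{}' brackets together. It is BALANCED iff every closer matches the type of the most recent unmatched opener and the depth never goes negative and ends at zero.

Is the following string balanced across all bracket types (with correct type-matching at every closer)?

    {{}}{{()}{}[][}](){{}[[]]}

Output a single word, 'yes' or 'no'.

Answer: no

Derivation:
pos 0: push '{'; stack = {
pos 1: push '{'; stack = {{
pos 2: '}' matches '{'; pop; stack = {
pos 3: '}' matches '{'; pop; stack = (empty)
pos 4: push '{'; stack = {
pos 5: push '{'; stack = {{
pos 6: push '('; stack = {{(
pos 7: ')' matches '('; pop; stack = {{
pos 8: '}' matches '{'; pop; stack = {
pos 9: push '{'; stack = {{
pos 10: '}' matches '{'; pop; stack = {
pos 11: push '['; stack = {[
pos 12: ']' matches '['; pop; stack = {
pos 13: push '['; stack = {[
pos 14: saw closer '}' but top of stack is '[' (expected ']') → INVALID
Verdict: type mismatch at position 14: '}' closes '[' → no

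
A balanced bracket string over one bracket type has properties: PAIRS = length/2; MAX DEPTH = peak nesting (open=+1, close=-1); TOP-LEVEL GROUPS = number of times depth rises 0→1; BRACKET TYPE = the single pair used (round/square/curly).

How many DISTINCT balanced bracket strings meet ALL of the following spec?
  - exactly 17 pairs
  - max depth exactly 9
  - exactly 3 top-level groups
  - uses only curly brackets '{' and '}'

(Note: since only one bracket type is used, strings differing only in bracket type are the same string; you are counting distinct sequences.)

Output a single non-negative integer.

Answer: 733236

Derivation:
Spec: pairs=17 depth=9 groups=3
Count(depth <= 9) = 25387557
Count(depth <= 8) = 24654321
Count(depth == 9) = 25387557 - 24654321 = 733236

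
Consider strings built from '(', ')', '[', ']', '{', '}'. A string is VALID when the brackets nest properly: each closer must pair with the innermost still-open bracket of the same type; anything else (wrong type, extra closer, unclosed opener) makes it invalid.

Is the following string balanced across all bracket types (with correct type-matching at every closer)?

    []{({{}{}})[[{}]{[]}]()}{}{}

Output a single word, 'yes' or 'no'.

pos 0: push '['; stack = [
pos 1: ']' matches '['; pop; stack = (empty)
pos 2: push '{'; stack = {
pos 3: push '('; stack = {(
pos 4: push '{'; stack = {({
pos 5: push '{'; stack = {({{
pos 6: '}' matches '{'; pop; stack = {({
pos 7: push '{'; stack = {({{
pos 8: '}' matches '{'; pop; stack = {({
pos 9: '}' matches '{'; pop; stack = {(
pos 10: ')' matches '('; pop; stack = {
pos 11: push '['; stack = {[
pos 12: push '['; stack = {[[
pos 13: push '{'; stack = {[[{
pos 14: '}' matches '{'; pop; stack = {[[
pos 15: ']' matches '['; pop; stack = {[
pos 16: push '{'; stack = {[{
pos 17: push '['; stack = {[{[
pos 18: ']' matches '['; pop; stack = {[{
pos 19: '}' matches '{'; pop; stack = {[
pos 20: ']' matches '['; pop; stack = {
pos 21: push '('; stack = {(
pos 22: ')' matches '('; pop; stack = {
pos 23: '}' matches '{'; pop; stack = (empty)
pos 24: push '{'; stack = {
pos 25: '}' matches '{'; pop; stack = (empty)
pos 26: push '{'; stack = {
pos 27: '}' matches '{'; pop; stack = (empty)
end: stack empty → VALID
Verdict: properly nested → yes

Answer: yes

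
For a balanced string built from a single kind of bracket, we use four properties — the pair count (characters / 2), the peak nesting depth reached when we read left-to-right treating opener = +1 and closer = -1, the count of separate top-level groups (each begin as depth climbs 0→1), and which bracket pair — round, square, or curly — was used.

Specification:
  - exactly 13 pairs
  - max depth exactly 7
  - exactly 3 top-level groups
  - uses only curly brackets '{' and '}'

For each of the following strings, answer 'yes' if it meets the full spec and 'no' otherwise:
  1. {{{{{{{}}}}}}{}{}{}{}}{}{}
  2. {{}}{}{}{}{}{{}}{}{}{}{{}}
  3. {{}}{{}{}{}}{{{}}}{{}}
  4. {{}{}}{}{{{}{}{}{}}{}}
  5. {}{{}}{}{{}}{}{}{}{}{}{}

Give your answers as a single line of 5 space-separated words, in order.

String 1 '{{{{{{{}}}}}}{}{}{}{}}{}{}': depth seq [1 2 3 4 5 6 7 6 5 4 3 2 1 2 1 2 1 2 1 2 1 0 1 0 1 0]
  -> pairs=13 depth=7 groups=3 -> yes
String 2 '{{}}{}{}{}{}{{}}{}{}{}{{}}': depth seq [1 2 1 0 1 0 1 0 1 0 1 0 1 2 1 0 1 0 1 0 1 0 1 2 1 0]
  -> pairs=13 depth=2 groups=10 -> no
String 3 '{{}}{{}{}{}}{{{}}}{{}}': depth seq [1 2 1 0 1 2 1 2 1 2 1 0 1 2 3 2 1 0 1 2 1 0]
  -> pairs=11 depth=3 groups=4 -> no
String 4 '{{}{}}{}{{{}{}{}{}}{}}': depth seq [1 2 1 2 1 0 1 0 1 2 3 2 3 2 3 2 3 2 1 2 1 0]
  -> pairs=11 depth=3 groups=3 -> no
String 5 '{}{{}}{}{{}}{}{}{}{}{}{}': depth seq [1 0 1 2 1 0 1 0 1 2 1 0 1 0 1 0 1 0 1 0 1 0 1 0]
  -> pairs=12 depth=2 groups=10 -> no

Answer: yes no no no no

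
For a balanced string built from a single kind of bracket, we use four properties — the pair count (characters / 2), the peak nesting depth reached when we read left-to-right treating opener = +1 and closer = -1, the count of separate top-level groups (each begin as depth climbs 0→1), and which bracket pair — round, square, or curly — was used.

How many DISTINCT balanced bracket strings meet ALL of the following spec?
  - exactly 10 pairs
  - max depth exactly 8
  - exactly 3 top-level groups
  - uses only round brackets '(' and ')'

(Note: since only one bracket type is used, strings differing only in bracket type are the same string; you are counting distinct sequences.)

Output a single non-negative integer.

Answer: 3

Derivation:
Spec: pairs=10 depth=8 groups=3
Count(depth <= 8) = 3432
Count(depth <= 7) = 3429
Count(depth == 8) = 3432 - 3429 = 3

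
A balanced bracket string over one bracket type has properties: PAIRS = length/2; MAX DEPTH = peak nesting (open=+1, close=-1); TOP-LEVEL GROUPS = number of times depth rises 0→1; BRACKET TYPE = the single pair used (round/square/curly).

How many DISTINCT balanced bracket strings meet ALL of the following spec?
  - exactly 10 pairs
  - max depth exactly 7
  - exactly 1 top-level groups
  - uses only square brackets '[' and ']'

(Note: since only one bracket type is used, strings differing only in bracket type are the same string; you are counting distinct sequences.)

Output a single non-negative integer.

Spec: pairs=10 depth=7 groups=1
Count(depth <= 7) = 4744
Count(depth <= 6) = 4334
Count(depth == 7) = 4744 - 4334 = 410

Answer: 410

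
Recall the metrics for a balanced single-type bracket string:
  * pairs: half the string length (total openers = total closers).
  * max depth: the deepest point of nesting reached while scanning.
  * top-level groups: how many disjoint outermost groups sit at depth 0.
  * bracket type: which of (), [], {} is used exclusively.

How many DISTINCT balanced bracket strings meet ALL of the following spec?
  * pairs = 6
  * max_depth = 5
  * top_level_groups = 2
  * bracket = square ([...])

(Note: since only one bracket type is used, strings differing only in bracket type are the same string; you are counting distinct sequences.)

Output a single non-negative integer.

Answer: 2

Derivation:
Spec: pairs=6 depth=5 groups=2
Count(depth <= 5) = 42
Count(depth <= 4) = 40
Count(depth == 5) = 42 - 40 = 2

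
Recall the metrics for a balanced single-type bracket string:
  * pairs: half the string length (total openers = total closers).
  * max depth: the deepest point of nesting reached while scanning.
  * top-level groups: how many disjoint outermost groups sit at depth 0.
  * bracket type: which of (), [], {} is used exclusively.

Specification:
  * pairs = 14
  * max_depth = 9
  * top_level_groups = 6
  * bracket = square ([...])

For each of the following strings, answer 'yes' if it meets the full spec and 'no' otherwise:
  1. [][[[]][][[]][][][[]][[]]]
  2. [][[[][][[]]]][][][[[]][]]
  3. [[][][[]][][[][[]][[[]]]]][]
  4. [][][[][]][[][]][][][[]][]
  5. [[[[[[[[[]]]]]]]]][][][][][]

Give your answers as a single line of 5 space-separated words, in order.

String 1 '[][[[]][][[]][][][[]][[]]]': depth seq [1 0 1 2 3 2 1 2 1 2 3 2 1 2 1 2 1 2 3 2 1 2 3 2 1 0]
  -> pairs=13 depth=3 groups=2 -> no
String 2 '[][[[][][[]]]][][][[[]][]]': depth seq [1 0 1 2 3 2 3 2 3 4 3 2 1 0 1 0 1 0 1 2 3 2 1 2 1 0]
  -> pairs=13 depth=4 groups=5 -> no
String 3 '[[][][[]][][[][[]][[[]]]]][]': depth seq [1 2 1 2 1 2 3 2 1 2 1 2 3 2 3 4 3 2 3 4 5 4 3 2 1 0 1 0]
  -> pairs=14 depth=5 groups=2 -> no
String 4 '[][][[][]][[][]][][][[]][]': depth seq [1 0 1 0 1 2 1 2 1 0 1 2 1 2 1 0 1 0 1 0 1 2 1 0 1 0]
  -> pairs=13 depth=2 groups=8 -> no
String 5 '[[[[[[[[[]]]]]]]]][][][][][]': depth seq [1 2 3 4 5 6 7 8 9 8 7 6 5 4 3 2 1 0 1 0 1 0 1 0 1 0 1 0]
  -> pairs=14 depth=9 groups=6 -> yes

Answer: no no no no yes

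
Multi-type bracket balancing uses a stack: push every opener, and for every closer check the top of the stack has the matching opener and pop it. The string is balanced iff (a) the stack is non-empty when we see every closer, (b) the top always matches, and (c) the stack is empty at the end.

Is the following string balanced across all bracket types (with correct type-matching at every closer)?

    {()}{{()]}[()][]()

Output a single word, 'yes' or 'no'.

pos 0: push '{'; stack = {
pos 1: push '('; stack = {(
pos 2: ')' matches '('; pop; stack = {
pos 3: '}' matches '{'; pop; stack = (empty)
pos 4: push '{'; stack = {
pos 5: push '{'; stack = {{
pos 6: push '('; stack = {{(
pos 7: ')' matches '('; pop; stack = {{
pos 8: saw closer ']' but top of stack is '{' (expected '}') → INVALID
Verdict: type mismatch at position 8: ']' closes '{' → no

Answer: no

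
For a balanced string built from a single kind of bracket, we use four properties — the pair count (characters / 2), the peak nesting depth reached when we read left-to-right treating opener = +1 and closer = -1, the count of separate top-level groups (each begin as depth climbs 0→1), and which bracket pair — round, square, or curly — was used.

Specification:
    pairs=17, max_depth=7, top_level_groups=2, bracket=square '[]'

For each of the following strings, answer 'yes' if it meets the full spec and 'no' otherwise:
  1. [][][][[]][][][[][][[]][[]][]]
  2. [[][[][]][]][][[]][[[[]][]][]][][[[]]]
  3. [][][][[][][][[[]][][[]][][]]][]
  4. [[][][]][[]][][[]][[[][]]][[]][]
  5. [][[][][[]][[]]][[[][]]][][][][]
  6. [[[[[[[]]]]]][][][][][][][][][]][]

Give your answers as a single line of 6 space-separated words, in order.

Answer: no no no no no yes

Derivation:
String 1 '[][][][[]][][][[][][[]][[]][]]': depth seq [1 0 1 0 1 0 1 2 1 0 1 0 1 0 1 2 1 2 1 2 3 2 1 2 3 2 1 2 1 0]
  -> pairs=15 depth=3 groups=7 -> no
String 2 '[[][[][]][]][][[]][[[[]][]][]][][[[]]]': depth seq [1 2 1 2 3 2 3 2 1 2 1 0 1 0 1 2 1 0 1 2 3 4 3 2 3 2 1 2 1 0 1 0 1 2 3 2 1 0]
  -> pairs=19 depth=4 groups=6 -> no
String 3 '[][][][[][][][[[]][][[]][][]]][]': depth seq [1 0 1 0 1 0 1 2 1 2 1 2 1 2 3 4 3 2 3 2 3 4 3 2 3 2 3 2 1 0 1 0]
  -> pairs=16 depth=4 groups=5 -> no
String 4 '[[][][]][[]][][[]][[[][]]][[]][]': depth seq [1 2 1 2 1 2 1 0 1 2 1 0 1 0 1 2 1 0 1 2 3 2 3 2 1 0 1 2 1 0 1 0]
  -> pairs=16 depth=3 groups=7 -> no
String 5 '[][[][][[]][[]]][[[][]]][][][][]': depth seq [1 0 1 2 1 2 1 2 3 2 1 2 3 2 1 0 1 2 3 2 3 2 1 0 1 0 1 0 1 0 1 0]
  -> pairs=16 depth=3 groups=7 -> no
String 6 '[[[[[[[]]]]]][][][][][][][][][]][]': depth seq [1 2 3 4 5 6 7 6 5 4 3 2 1 2 1 2 1 2 1 2 1 2 1 2 1 2 1 2 1 2 1 0 1 0]
  -> pairs=17 depth=7 groups=2 -> yes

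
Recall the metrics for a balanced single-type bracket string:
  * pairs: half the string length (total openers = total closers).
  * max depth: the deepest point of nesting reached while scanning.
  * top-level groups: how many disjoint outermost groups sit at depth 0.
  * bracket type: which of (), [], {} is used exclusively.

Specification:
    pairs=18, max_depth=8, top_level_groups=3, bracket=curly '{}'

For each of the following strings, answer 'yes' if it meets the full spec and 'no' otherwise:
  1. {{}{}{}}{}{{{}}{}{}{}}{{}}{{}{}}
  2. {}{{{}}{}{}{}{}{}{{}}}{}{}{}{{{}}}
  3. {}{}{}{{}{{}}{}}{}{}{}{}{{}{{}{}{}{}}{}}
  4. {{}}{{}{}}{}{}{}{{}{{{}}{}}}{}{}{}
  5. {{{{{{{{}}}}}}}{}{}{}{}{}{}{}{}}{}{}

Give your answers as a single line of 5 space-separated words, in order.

Answer: no no no no yes

Derivation:
String 1 '{{}{}{}}{}{{{}}{}{}{}}{{}}{{}{}}': depth seq [1 2 1 2 1 2 1 0 1 0 1 2 3 2 1 2 1 2 1 2 1 0 1 2 1 0 1 2 1 2 1 0]
  -> pairs=16 depth=3 groups=5 -> no
String 2 '{}{{{}}{}{}{}{}{}{{}}}{}{}{}{{{}}}': depth seq [1 0 1 2 3 2 1 2 1 2 1 2 1 2 1 2 1 2 3 2 1 0 1 0 1 0 1 0 1 2 3 2 1 0]
  -> pairs=17 depth=3 groups=6 -> no
String 3 '{}{}{}{{}{{}}{}}{}{}{}{}{{}{{}{}{}{}}{}}': depth seq [1 0 1 0 1 0 1 2 1 2 3 2 1 2 1 0 1 0 1 0 1 0 1 0 1 2 1 2 3 2 3 2 3 2 3 2 1 2 1 0]
  -> pairs=20 depth=3 groups=9 -> no
String 4 '{{}}{{}{}}{}{}{}{{}{{{}}{}}}{}{}{}': depth seq [1 2 1 0 1 2 1 2 1 0 1 0 1 0 1 0 1 2 1 2 3 4 3 2 3 2 1 0 1 0 1 0 1 0]
  -> pairs=17 depth=4 groups=9 -> no
String 5 '{{{{{{{{}}}}}}}{}{}{}{}{}{}{}{}}{}{}': depth seq [1 2 3 4 5 6 7 8 7 6 5 4 3 2 1 2 1 2 1 2 1 2 1 2 1 2 1 2 1 2 1 0 1 0 1 0]
  -> pairs=18 depth=8 groups=3 -> yes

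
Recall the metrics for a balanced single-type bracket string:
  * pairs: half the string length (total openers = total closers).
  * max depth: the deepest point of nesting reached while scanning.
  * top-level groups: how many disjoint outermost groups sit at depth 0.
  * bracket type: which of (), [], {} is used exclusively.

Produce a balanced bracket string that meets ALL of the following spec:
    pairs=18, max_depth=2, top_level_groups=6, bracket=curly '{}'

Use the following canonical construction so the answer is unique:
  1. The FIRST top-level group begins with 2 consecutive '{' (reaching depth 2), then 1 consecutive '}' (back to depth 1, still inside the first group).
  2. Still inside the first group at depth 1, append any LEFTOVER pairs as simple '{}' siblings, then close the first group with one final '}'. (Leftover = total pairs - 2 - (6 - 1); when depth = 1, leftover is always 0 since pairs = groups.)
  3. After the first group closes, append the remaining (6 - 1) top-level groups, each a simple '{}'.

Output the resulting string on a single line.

Answer: {{}{}{}{}{}{}{}{}{}{}{}{}}{}{}{}{}{}

Derivation:
Spec: pairs=18 depth=2 groups=6
Leftover pairs = 18 - 2 - (6-1) = 11
First group: deep chain of depth 2 + 11 sibling pairs
Remaining 5 groups: simple '{}' each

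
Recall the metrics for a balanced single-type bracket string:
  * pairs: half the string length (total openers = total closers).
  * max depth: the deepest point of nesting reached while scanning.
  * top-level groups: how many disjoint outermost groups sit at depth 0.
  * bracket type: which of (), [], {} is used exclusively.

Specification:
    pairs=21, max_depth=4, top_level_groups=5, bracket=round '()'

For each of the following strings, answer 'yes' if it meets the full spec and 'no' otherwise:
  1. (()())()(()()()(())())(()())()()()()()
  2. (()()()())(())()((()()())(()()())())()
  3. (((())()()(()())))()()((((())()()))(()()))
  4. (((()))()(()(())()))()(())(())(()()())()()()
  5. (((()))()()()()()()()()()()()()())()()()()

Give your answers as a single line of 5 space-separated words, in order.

Answer: no no no no yes

Derivation:
String 1 '(()())()(()()()(())())(()())()()()()()': depth seq [1 2 1 2 1 0 1 0 1 2 1 2 1 2 1 2 3 2 1 2 1 0 1 2 1 2 1 0 1 0 1 0 1 0 1 0 1 0]
  -> pairs=19 depth=3 groups=9 -> no
String 2 '(()()()())(())()((()()())(()()())())()': depth seq [1 2 1 2 1 2 1 2 1 0 1 2 1 0 1 0 1 2 3 2 3 2 3 2 1 2 3 2 3 2 3 2 1 2 1 0 1 0]
  -> pairs=19 depth=3 groups=5 -> no
String 3 '(((())()()(()())))()()((((())()()))(()()))': depth seq [1 2 3 4 3 2 3 2 3 2 3 4 3 4 3 2 1 0 1 0 1 0 1 2 3 4 5 4 3 4 3 4 3 2 1 2 3 2 3 2 1 0]
  -> pairs=21 depth=5 groups=4 -> no
String 4 '(((()))()(()(())()))()(())(())(()()())()()()': depth seq [1 2 3 4 3 2 1 2 1 2 3 2 3 4 3 2 3 2 1 0 1 0 1 2 1 0 1 2 1 0 1 2 1 2 1 2 1 0 1 0 1 0 1 0]
  -> pairs=22 depth=4 groups=8 -> no
String 5 '(((()))()()()()()()()()()()()()())()()()()': depth seq [1 2 3 4 3 2 1 2 1 2 1 2 1 2 1 2 1 2 1 2 1 2 1 2 1 2 1 2 1 2 1 2 1 0 1 0 1 0 1 0 1 0]
  -> pairs=21 depth=4 groups=5 -> yes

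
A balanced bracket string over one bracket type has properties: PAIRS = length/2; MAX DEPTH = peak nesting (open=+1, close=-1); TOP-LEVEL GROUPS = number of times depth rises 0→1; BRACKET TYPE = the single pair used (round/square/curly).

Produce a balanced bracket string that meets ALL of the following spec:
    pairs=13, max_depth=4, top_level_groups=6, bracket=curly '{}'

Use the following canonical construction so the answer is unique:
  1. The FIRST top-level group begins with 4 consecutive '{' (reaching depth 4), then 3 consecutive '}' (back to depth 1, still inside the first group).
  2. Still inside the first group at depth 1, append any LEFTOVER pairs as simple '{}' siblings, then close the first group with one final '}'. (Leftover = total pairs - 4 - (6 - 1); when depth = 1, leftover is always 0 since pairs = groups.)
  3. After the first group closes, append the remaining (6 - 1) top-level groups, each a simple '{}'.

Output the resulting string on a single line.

Spec: pairs=13 depth=4 groups=6
Leftover pairs = 13 - 4 - (6-1) = 4
First group: deep chain of depth 4 + 4 sibling pairs
Remaining 5 groups: simple '{}' each

Answer: {{{{}}}{}{}{}{}}{}{}{}{}{}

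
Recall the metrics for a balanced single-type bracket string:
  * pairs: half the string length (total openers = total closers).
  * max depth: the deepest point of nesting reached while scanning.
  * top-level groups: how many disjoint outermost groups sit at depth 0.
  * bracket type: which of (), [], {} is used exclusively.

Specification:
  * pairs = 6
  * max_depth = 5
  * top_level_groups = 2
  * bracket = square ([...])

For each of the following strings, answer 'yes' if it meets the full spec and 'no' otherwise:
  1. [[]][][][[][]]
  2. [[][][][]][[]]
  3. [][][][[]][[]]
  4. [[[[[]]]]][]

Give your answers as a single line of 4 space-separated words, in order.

String 1 '[[]][][][[][]]': depth seq [1 2 1 0 1 0 1 0 1 2 1 2 1 0]
  -> pairs=7 depth=2 groups=4 -> no
String 2 '[[][][][]][[]]': depth seq [1 2 1 2 1 2 1 2 1 0 1 2 1 0]
  -> pairs=7 depth=2 groups=2 -> no
String 3 '[][][][[]][[]]': depth seq [1 0 1 0 1 0 1 2 1 0 1 2 1 0]
  -> pairs=7 depth=2 groups=5 -> no
String 4 '[[[[[]]]]][]': depth seq [1 2 3 4 5 4 3 2 1 0 1 0]
  -> pairs=6 depth=5 groups=2 -> yes

Answer: no no no yes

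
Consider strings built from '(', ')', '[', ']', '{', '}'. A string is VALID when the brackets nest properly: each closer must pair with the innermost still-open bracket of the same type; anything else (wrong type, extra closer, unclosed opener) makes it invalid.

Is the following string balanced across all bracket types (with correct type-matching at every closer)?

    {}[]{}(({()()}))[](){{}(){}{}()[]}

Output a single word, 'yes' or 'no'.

pos 0: push '{'; stack = {
pos 1: '}' matches '{'; pop; stack = (empty)
pos 2: push '['; stack = [
pos 3: ']' matches '['; pop; stack = (empty)
pos 4: push '{'; stack = {
pos 5: '}' matches '{'; pop; stack = (empty)
pos 6: push '('; stack = (
pos 7: push '('; stack = ((
pos 8: push '{'; stack = (({
pos 9: push '('; stack = (({(
pos 10: ')' matches '('; pop; stack = (({
pos 11: push '('; stack = (({(
pos 12: ')' matches '('; pop; stack = (({
pos 13: '}' matches '{'; pop; stack = ((
pos 14: ')' matches '('; pop; stack = (
pos 15: ')' matches '('; pop; stack = (empty)
pos 16: push '['; stack = [
pos 17: ']' matches '['; pop; stack = (empty)
pos 18: push '('; stack = (
pos 19: ')' matches '('; pop; stack = (empty)
pos 20: push '{'; stack = {
pos 21: push '{'; stack = {{
pos 22: '}' matches '{'; pop; stack = {
pos 23: push '('; stack = {(
pos 24: ')' matches '('; pop; stack = {
pos 25: push '{'; stack = {{
pos 26: '}' matches '{'; pop; stack = {
pos 27: push '{'; stack = {{
pos 28: '}' matches '{'; pop; stack = {
pos 29: push '('; stack = {(
pos 30: ')' matches '('; pop; stack = {
pos 31: push '['; stack = {[
pos 32: ']' matches '['; pop; stack = {
pos 33: '}' matches '{'; pop; stack = (empty)
end: stack empty → VALID
Verdict: properly nested → yes

Answer: yes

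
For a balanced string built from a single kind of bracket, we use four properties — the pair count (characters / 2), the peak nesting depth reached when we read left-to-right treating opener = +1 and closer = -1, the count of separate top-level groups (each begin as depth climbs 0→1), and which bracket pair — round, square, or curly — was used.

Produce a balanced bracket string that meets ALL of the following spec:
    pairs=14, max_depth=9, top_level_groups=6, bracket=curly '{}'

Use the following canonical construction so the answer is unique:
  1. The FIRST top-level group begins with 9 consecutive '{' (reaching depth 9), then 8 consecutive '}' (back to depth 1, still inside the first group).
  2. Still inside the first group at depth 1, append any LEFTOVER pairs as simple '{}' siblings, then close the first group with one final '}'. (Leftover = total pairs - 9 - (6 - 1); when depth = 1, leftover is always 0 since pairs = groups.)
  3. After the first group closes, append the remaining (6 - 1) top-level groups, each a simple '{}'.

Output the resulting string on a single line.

Spec: pairs=14 depth=9 groups=6
Leftover pairs = 14 - 9 - (6-1) = 0
First group: deep chain of depth 9 + 0 sibling pairs
Remaining 5 groups: simple '{}' each

Answer: {{{{{{{{{}}}}}}}}}{}{}{}{}{}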